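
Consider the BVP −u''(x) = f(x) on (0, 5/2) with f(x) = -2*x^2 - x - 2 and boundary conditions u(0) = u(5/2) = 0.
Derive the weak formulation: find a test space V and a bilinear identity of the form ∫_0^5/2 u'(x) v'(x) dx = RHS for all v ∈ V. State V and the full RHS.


V = H^1_0(0, 5/2) (so v(0) = v(5/2) = 0); weak form: ∫_0^5/2 u'v' dx = ∫_0^5/2 (-2*x^2 - x - 2) v dx for all v ∈ V.

Multiply both sides by a test function v and integrate from 0 to 5/2:
  ∫_0^5/2 −u''(x) v(x) dx = ∫_0^5/2 f(x) v(x) dx.
Integrate the LHS by parts once:
  ∫_0^5/2 −u'' v dx = −[u'(x) v(x)]_0^5/2 + ∫_0^5/2 u'(x) v'(x) dx.
Thus ∫_0^5/2 u'(x) v'(x) dx = ∫_0^5/2 f(x) v(x) dx + [u'(x) v(x)]_0^5/2.
Choose V so that boundary terms are either known or forced to vanish.
u is Dirichlet: u(0) = u(5/2) = 0. Let V = H^1_0(0, 5/2); then v(0) = v(5/2) = 0, and [u' v]_0^5/2 = 0.
Weak formulation: find u (satisfying any essential BC) such that ∫_0^5/2 u'(x) v'(x) dx = ∫_0^5/2 f v dx for all v ∈ V.
Substituting f(x) = -2*x^2 - x - 2, the right-hand side is ∫_0^5/2 (-2*x^2 - x - 2) v dx.


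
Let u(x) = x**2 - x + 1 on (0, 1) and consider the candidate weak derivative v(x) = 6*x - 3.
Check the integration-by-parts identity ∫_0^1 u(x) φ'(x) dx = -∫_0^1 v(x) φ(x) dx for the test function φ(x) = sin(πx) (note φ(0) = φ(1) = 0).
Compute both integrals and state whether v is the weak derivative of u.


LHS = 0, RHS = 0. No, v is not the weak derivative of u.

u(x) = x**2 - x + 1, classical derivative u'(x) = 2*x - 1.
φ(x) = sin(πx), so φ'(x) = π*cos(π*x).
Note φ(0) = φ(1) = 0, so the boundary term u·φ vanishes.
LHS = ∫_0^1 u(x) φ'(x) dx = ∫_0^1 (π*x^2*cos(π*x) - π*x*cos(π*x) + π*cos(π*x)) dx. Term by term:
  ∫_0^1 π*cos(π*x) dx = 0;  ∫_0^1 π*x^2*cos(π*x) dx = -2/π;  ∫_0^1 -π*x*cos(π*x) dx = 2/π.
Sum: 0 − 2/π + 2/π = 0.
So LHS = 0.
∫_0^1 v(x) φ(x) dx = ∫_0^1 (6*x*sin(π*x) - 3*sin(π*x)) dx. Term by term:
  ∫_0^1 -3*sin(π*x) dx = -6/π;  ∫_0^1 6*x*sin(π*x) dx = 6/π.
Sum: -6/π + 6/π = 0.
So RHS = -∫_0^1 v(x) φ(x) dx = 0.
LHS = RHS, so the identity holds for this particular φ. But this is necessary, not sufficient: a weak derivative must satisfy the identity for EVERY test function in C_c^∞(0, 1).
Here u is smooth, so its weak derivative equals its classical derivative u'(x) = 2*x - 1. Since v(x) = 6*x - 3 ≠ u'(x), v is NOT the weak derivative of u — the agreement for this single φ is a coincidence (the difference v − u' happens to be L²-orthogonal to this φ).


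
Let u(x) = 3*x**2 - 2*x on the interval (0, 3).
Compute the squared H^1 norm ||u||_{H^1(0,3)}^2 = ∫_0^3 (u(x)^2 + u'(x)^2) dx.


||u||_{H^1}^2 = 2292/5

The H^1 norm (squared) on an interval (0, L) is
  ||u||_{H^1}^2 = ∫_0^L u(x)^2 dx + ∫_0^L u'(x)^2 dx.
Compute u'(x) = 6*x - 2.
Then u(x)^2 = 9*x**4 - 12*x**3 + 4*x**2 and u'(x)^2 = 36*x**2 - 24*x + 4.
Integrate each monomial from 0 to 3 using ∫_0^3 c·x^n dx = c·3^(n+1)/(n+1):
  ∫_0^3 u(x)^2 dx = ∫_0^3 (9*x^4 - 12*x^3 + 4*x^2) dx. Term by term:
    ∫_0^3 9*x^4 dx = 2187/5;  ∫_0^3 -12*x^3 dx = -243;  ∫_0^3 4*x^2 dx = 36.
  Sum: 2187/5 − 243 + 36 = 1152/5.
  ∫_0^3 u'(x)^2 dx = ∫_0^3 (36*x^2 - 24*x + 4) dx. Term by term:
    ∫_0^3 36*x^2 dx = 324;  ∫_0^3 -24*x dx = -108;  ∫_0^3 4 dx = 12.
  Sum: 324 − 108 + 12 = 228.
Adding: ||u||_{H^1}^2 = 1152/5 + 228 = 2292/5.


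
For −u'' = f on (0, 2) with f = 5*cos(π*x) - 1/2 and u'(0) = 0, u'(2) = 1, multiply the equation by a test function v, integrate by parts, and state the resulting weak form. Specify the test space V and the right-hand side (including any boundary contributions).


V = H^1(0, 2) (v unrestricted at boundary; u is determined up to an additive constant); weak form: ∫_0^2 u'v' dx = ∫_0^2 (5*cos(π*x) - 1/2) v dx + v(2) for all v ∈ V.

Multiply both sides by a test function v and integrate from 0 to 2:
  ∫_0^2 −u''(x) v(x) dx = ∫_0^2 f(x) v(x) dx.
Integrate the LHS by parts once:
  ∫_0^2 −u'' v dx = −[u'(x) v(x)]_0^2 + ∫_0^2 u'(x) v'(x) dx.
Thus ∫_0^2 u'(x) v'(x) dx = ∫_0^2 f(x) v(x) dx + [u'(x) v(x)]_0^2.
Choose V so that boundary terms are either known or forced to vanish.
u has inhomogeneous Neumann u'(0) = 0, u'(2) = 1. [u' v]_0^2 = (1)·v(2) − (0)·v(0) = v(2). Take V = H^1(0, 2); boundary term becomes part of RHS.
Weak formulation: find u (satisfying any essential BC) such that ∫_0^2 u'(x) v'(x) dx = ∫_0^2 f v dx + v(2) for all v ∈ V (Neumann data are natural BCs: they enter the RHS as boundary terms).
Substituting f(x) = 5*cos(π*x) - 1/2, the right-hand side is ∫_0^2 (5*cos(π*x) - 1/2) v dx + v(2).
Compatibility check (pure Neumann): taking v ≡ 1 ∈ V gives 0 = ∫_0^2 f dx + (1) − (0), i.e. ∫_0^2 f dx must equal u'(0) − u'(2) = -1. Indeed ∫_0^2 (5*cos(π*x) - 1/2) dx = -1, so the data are compatible. The solution is then unique only up to an additive constant (fix it e.g. by requiring ∫_0^2 u dx = 0).


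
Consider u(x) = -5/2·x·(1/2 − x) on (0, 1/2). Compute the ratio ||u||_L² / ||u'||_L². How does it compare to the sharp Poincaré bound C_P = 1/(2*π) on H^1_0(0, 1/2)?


||u||_L² / ||u'||_L² = sqrt(10)/20 < C_P = 1/(2*π).

u(x) = -5/2·x·(1/2 − x), so u'(x) = 5*x - 5/4.
u(x) = -5/2·x·(1/2 − x) vanishes at x = 0 and x = 1/2, so u ∈ H^1_0(0, 1/2). Differentiate via the product rule and integrate the resulting polynomials term by term.
  ∫_0^1/2 u² dx = ∫_0^1/2 (25*x^4/4 - 25*x^3/4 + 25*x^2/16) dx. Term by term:
    ∫_0^1/2 25*x^4/4 dx = 5/128;  ∫_0^1/2 -25*x^3/4 dx = -25/256;  ∫_0^1/2 25*x^2/16 dx = 25/384.
  Sum: 5/128 − 25/256 + 25/384 = 5/768.
  ∫_0^1/2 (u')² dx = ∫_0^1/2 (25*x^2 - 25*x/2 + 25/16) dx. Term by term:
    ∫_0^1/2 25*x^2 dx = 25/24;  ∫_0^1/2 -25*x/2 dx = -25/16;  ∫_0^1/2 25/16 dx = 25/32.
  Sum: 25/24 − 25/16 + 25/32 = 25/96.
∫_0^1/2 u² dx = 5/768, so ||u||_L² = sqrt(15)/48.
∫_0^1/2 (u')² dx = 25/96, so ||u'||_L² = 5*sqrt(6)/24.
Ratio ||u||_L² / ||u'||_L² = sqrt(10)/20.
Sharp Poincaré constant on H^1_0(0, 1/2) is C_P = L/π = 1/(2*π), achieved by sin(2*π·x).
A polynomial bump cannot attain the sharp Poincaré constant (only the first sine eigenfunction does), so the ratio is strictly less than C_P, consistent with ||u||_L² ≤ C_P ||u'||_L².


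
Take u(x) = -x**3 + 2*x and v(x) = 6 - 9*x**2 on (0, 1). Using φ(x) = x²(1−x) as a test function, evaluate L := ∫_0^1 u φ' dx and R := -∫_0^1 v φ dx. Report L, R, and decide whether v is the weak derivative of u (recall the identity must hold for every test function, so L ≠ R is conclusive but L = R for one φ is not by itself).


LHS = -1/15, RHS = -1/5. No, v is not the weak derivative of u.

u(x) = -x**3 + 2*x, classical derivative u'(x) = 2 - 3*x**2.
φ(x) = x²(1−x), so φ'(x) = x*(2 - 3*x).
Note φ(0) = φ(1) = 0, so the boundary term u·φ vanishes.
LHS = ∫_0^1 u(x) φ'(x) dx = ∫_0^1 (3*x^5 - 2*x^4 - 6*x^3 + 4*x^2) dx. Term by term:
  ∫_0^1 3*x^5 dx = 1/2;  ∫_0^1 -2*x^4 dx = -2/5;  ∫_0^1 -6*x^3 dx = -3/2;
  ∫_0^1 4*x^2 dx = 4/3.
Sum: 1/2 − 2/5 − 3/2 + 4/3 = -1/15.
So LHS = -1/15.
∫_0^1 v(x) φ(x) dx = ∫_0^1 (9*x^5 - 9*x^4 - 6*x^3 + 6*x^2) dx. Term by term:
  ∫_0^1 9*x^5 dx = 3/2;  ∫_0^1 -9*x^4 dx = -9/5;  ∫_0^1 -6*x^3 dx = -3/2;
  ∫_0^1 6*x^2 dx = 2.
Sum: 3/2 − 9/5 − 3/2 + 2 = 1/5.
So RHS = -∫_0^1 v(x) φ(x) dx = -1/5.
LHS − RHS = 2/15 ≠ 0, so the identity fails.
(For a valid weak derivative the identity must hold for EVERY test function, in particular this one. The failure shows v is NOT the weak derivative of u.)
Correct weak derivative would be u'(x) = 2 - 3*x**2.


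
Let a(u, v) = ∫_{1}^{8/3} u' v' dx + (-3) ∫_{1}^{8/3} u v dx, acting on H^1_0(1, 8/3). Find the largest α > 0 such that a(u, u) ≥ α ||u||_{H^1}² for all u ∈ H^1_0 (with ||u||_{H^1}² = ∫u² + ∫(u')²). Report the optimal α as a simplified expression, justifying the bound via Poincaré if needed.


α = 3*(-25 + 3*π^2)/(25 + 9*π^2)

Coercivity of a(·,·) on H^1_0(1, 8/3) means a(u, u) ≥ α ||u||_{H^1}² for every u ∈ H^1_0.
The interval has length L = 5/3, and Poincaré/coercivity depend only on L. Here a(u, u) = ∫(u')² + (-3)·∫u².
Here c = -3 < 0 with |c| < (π/L)² = 9*π^2/25, so coercivity still holds. The condition a(u,u) ≥ α||u||_{H^1}² reads (1−α)∫(u')² ≥ (α−c)∫u². Any admissible α is ≤ 1 (rapidly oscillating u have ∫u²/∫(u')² → 0), and α = 1 would force 0 ≥ (1−c)∫u², impossible since c < 1; so 1−α > 0. By the sharp Poincaré inequality on H^1_0 of an interval of length L, ∫(u')² ≥ (π/L)²∫u² with equality for the first sine mode sin(π(x−x₀)/L) (x₀ the left endpoint), so the inequality holds for all u iff (1−α)(π/L)² ≥ α − c, i.e. α ≤ ((π/L)² + c)/((π/L)² + 1) = (1 + c(L/π)²)/(1 + (L/π)²). (Direct route, valid since c ≤ 0: Poincaré gives c∫u² ≥ c(L/π)²∫(u')², so a(u,u) ≥ (1 + c(L/π)²)∫(u')², while ||u||_{H^1}² ≤ (1 + (L/π)²)∫(u')²; dividing yields the same α.) With (π/L)² = 9*π^2/25 and c = -3, the largest admissible constant is α = ((π/L)² + c)/((π/L)² + 1).
Simplifying, α = 3*(-25 + 3*π^2)/(25 + 9*π^2).


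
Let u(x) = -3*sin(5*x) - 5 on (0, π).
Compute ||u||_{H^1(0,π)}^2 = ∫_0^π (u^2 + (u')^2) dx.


||u||_{H^1(0,π)}^2 = 12 + 142*π

u'(x) = -15*cos(5*x).
Expand u² and (u')² and integrate term by term on (0, π), using: for integers n ≥ 1, ∫_0^π sin²(nx) dx = ∫_0^π cos²(nx) dx = π/2; for n ≠ n', ∫_0^π sin(nx)sin(n'x) dx = ∫_0^π cos(nx)cos(n'x) dx = 0; and by product-to-sum, ∫_0^π sin(nx)cos(n'x) dx = ½∫_0^π [sin((n+n')x) + sin((n−n')x)] dx, which is 0 when n+n' is even and 2n/(n²−n'²) when n+n' is odd (it need not vanish on (0, π)). For the constant mode: ∫_0^π 1 dx = π, ∫_0^π cos(nx) dx = 0, ∫_0^π sin(nx) dx = (1−(−1)^n)/n.
  u² squared terms: (-5)²·∫1 dx = 25·π = 25*π;  (-3)²·∫sin(5x)² dx = 9·π/2 = 9*π/2.
  u² cross terms: 2·(-5)·(-3)·∫1·sin(5x) dx = 30·(2/5) = 12.
  So ∫_0^π u² dx = 25*π + 9*π/2 + 12 = 12 + 59*π/2.
  (u')² squared terms: (-15)²·∫cos(5x)² dx = 225·π/2 = 225*π/2.
  So ∫_0^π (u')² dx = 225*π/2.
||u||_{H^1}^2 = (12 + 59*π/2) + (225*π/2) = 12 + 142*π.


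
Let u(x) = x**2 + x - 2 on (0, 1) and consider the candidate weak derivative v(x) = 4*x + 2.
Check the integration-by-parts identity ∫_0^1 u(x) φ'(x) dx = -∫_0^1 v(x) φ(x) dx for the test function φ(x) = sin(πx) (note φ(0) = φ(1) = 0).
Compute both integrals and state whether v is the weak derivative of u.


LHS = -4/π, RHS = -8/π. No, v is not the weak derivative of u.

u(x) = x**2 + x - 2, classical derivative u'(x) = 2*x + 1.
φ(x) = sin(πx), so φ'(x) = π*cos(π*x).
Note φ(0) = φ(1) = 0, so the boundary term u·φ vanishes.
LHS = ∫_0^1 u(x) φ'(x) dx = ∫_0^1 (π*x^2*cos(π*x) + π*x*cos(π*x) - 2*π*cos(π*x)) dx. Term by term:
  ∫_0^1 -2*π*cos(π*x) dx = 0;  ∫_0^1 π*x*cos(π*x) dx = -2/π;  ∫_0^1 π*x^2*cos(π*x) dx = -2/π.
Sum: 0 − 2/π − 2/π = -4/π.
So LHS = -4/π.
∫_0^1 v(x) φ(x) dx = ∫_0^1 (4*x*sin(π*x) + 2*sin(π*x)) dx. Term by term:
  ∫_0^1 2*sin(π*x) dx = 4/π;  ∫_0^1 4*x*sin(π*x) dx = 4/π.
Sum: 4/π + 4/π = 8/π.
So RHS = -∫_0^1 v(x) φ(x) dx = -8/π.
LHS − RHS = 4/π ≠ 0, so the identity fails.
(For a valid weak derivative the identity must hold for EVERY test function, in particular this one. The failure shows v is NOT the weak derivative of u.)
Correct weak derivative would be u'(x) = 2*x + 1.


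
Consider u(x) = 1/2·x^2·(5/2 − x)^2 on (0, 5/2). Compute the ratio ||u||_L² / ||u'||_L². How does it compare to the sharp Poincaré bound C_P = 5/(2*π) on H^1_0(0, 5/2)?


||u||_L² / ||u'||_L² = 5*sqrt(3)/12 < C_P = 5/(2*π).

u(x) = 1/2·x^2·(5/2 − x)^2, so u'(x) = x*(2*x - 5)*(4*x - 5)/4.
u(x) = 1/2·x^2·(5/2 − x)^2 vanishes at x = 0 and x = 5/2, so u ∈ H^1_0(0, 5/2). Differentiate via the product rule and integrate the resulting polynomials term by term.
  ∫_0^5/2 u² dx = ∫_0^5/2 (x^8/4 - 5*x^7/2 + 75*x^6/8 - 125*x^5/8 + 625*x^4/64) dx. Term by term:
    ∫_0^5/2 x^8/4 dx = 1953125/18432;  ∫_0^5/2 -5*x^7/2 dx = -1953125/4096;  ∫_0^5/2 75*x^6/8 dx = 5859375/7168;
    ∫_0^5/2 -125*x^5/8 dx = -1953125/3072;  ∫_0^5/2 625*x^4/64 dx = 390625/2048.
  Sum: 1953125/18432 − 1953125/4096 + 5859375/7168 − 1953125/3072 + 390625/2048 = 390625/258048.
  ∫_0^5/2 (u')² dx = ∫_0^5/2 (4*x^6 - 30*x^5 + 325*x^4/4 - 375*x^3/4 + 625*x^2/16) dx. Term by term:
    ∫_0^5/2 4*x^6 dx = 78125/224;  ∫_0^5/2 -30*x^5 dx = -78125/64;  ∫_0^5/2 325*x^4/4 dx = 203125/128;
    ∫_0^5/2 -375*x^3/4 dx = -234375/256;  ∫_0^5/2 625*x^2/16 dx = 78125/384.
  Sum: 78125/224 − 78125/64 + 203125/128 − 234375/256 + 78125/384 = 15625/5376.
∫_0^5/2 u² dx = 390625/258048, so ||u||_L² = 625*sqrt(7)/1344.
∫_0^5/2 (u')² dx = 15625/5376, so ||u'||_L² = 125*sqrt(21)/336.
Ratio ||u||_L² / ||u'||_L² = 5*sqrt(3)/12.
Sharp Poincaré constant on H^1_0(0, 5/2) is C_P = L/π = 5/(2*π), achieved by sin(2*π/5·x).
A polynomial bump cannot attain the sharp Poincaré constant (only the first sine eigenfunction does), so the ratio is strictly less than C_P, consistent with ||u||_L² ≤ C_P ||u'||_L².


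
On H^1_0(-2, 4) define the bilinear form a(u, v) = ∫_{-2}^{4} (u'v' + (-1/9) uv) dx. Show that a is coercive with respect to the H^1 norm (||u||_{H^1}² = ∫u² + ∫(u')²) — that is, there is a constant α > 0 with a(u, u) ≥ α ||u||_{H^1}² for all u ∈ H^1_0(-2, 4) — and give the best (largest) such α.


α = (-4 + π^2)/(π^2 + 36)

Coercivity of a(·,·) on H^1_0(-2, 4) means a(u, u) ≥ α ||u||_{H^1}² for every u ∈ H^1_0.
The interval has length L = 6, and Poincaré/coercivity depend only on L. Here a(u, u) = ∫(u')² + (-1/9)·∫u².
Here c = -1/9 < 0 with |c| < (π/L)² = π^2/36, so coercivity still holds. The condition a(u,u) ≥ α||u||_{H^1}² reads (1−α)∫(u')² ≥ (α−c)∫u². Any admissible α is ≤ 1 (rapidly oscillating u have ∫u²/∫(u')² → 0), and α = 1 would force 0 ≥ (1−c)∫u², impossible since c < 1; so 1−α > 0. By the sharp Poincaré inequality on H^1_0 of an interval of length L, ∫(u')² ≥ (π/L)²∫u² with equality for the first sine mode sin(π(x−x₀)/L) (x₀ the left endpoint), so the inequality holds for all u iff (1−α)(π/L)² ≥ α − c, i.e. α ≤ ((π/L)² + c)/((π/L)² + 1) = (1 + c(L/π)²)/(1 + (L/π)²). (Direct route, valid since c ≤ 0: Poincaré gives c∫u² ≥ c(L/π)²∫(u')², so a(u,u) ≥ (1 + c(L/π)²)∫(u')², while ||u||_{H^1}² ≤ (1 + (L/π)²)∫(u')²; dividing yields the same α.) With (π/L)² = π^2/36 and c = -1/9, the largest admissible constant is α = ((π/L)² + c)/((π/L)² + 1).
Simplifying, α = (-4 + π^2)/(π^2 + 36).


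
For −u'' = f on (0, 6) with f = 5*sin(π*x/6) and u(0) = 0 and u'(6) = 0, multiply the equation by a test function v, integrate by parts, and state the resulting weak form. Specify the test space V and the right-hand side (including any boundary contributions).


V = {v ∈ H^1(0, 6) : v(0) = 0} (test functions vanish at x = 0 where u is specified); weak form: ∫_0^6 u'v' dx = ∫_0^6 (5*sin(π*x/6)) v dx for all v ∈ V.

Multiply both sides by a test function v and integrate from 0 to 6:
  ∫_0^6 −u''(x) v(x) dx = ∫_0^6 f(x) v(x) dx.
Integrate the LHS by parts once:
  ∫_0^6 −u'' v dx = −[u'(x) v(x)]_0^6 + ∫_0^6 u'(x) v'(x) dx.
Thus ∫_0^6 u'(x) v'(x) dx = ∫_0^6 f(x) v(x) dx + [u'(x) v(x)]_0^6.
Choose V so that boundary terms are either known or forced to vanish.
Mixed BC: u(0) = 0 (Dirichlet) and u'(6) = 0 (Neumann). Define V = {v ∈ H^1(0, 6) : v(0) = 0}. Then [u' v]_0^6 = u'(6)·v(6) − u'(0)·0 = 0.
Weak formulation: find u (satisfying any essential BC) such that ∫_0^6 u'(x) v'(x) dx = ∫_0^6 f v dx for all v ∈ V (Dirichlet at 0 absorbed into V; the Neumann datum at x = 6 is zero, so no boundary term remains).
Substituting f(x) = 5*sin(π*x/6), the right-hand side is ∫_0^6 (5*sin(π*x/6)) v dx.


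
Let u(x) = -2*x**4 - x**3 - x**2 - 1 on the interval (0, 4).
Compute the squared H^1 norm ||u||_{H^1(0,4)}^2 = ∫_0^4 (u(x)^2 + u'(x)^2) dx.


||u||_{H^1}^2 = 111937772/315

The H^1 norm (squared) on an interval (0, L) is
  ||u||_{H^1}^2 = ∫_0^L u(x)^2 dx + ∫_0^L u'(x)^2 dx.
Compute u'(x) = -8*x**3 - 3*x**2 - 2*x.
Then u(x)^2 = 4*x**8 + 4*x**7 + 5*x**6 + 2*x**5 + 5*x**4 + 2*x**3 + 2*x**2 + 1 and u'(x)^2 = 64*x**6 + 48*x**5 + 41*x**4 + 12*x**3 + 4*x**2.
Integrate each monomial from 0 to 4 using ∫_0^4 c·x^n dx = c·4^(n+1)/(n+1):
  ∫_0^4 u(x)^2 dx = ∫_0^4 (4*x^8 + 4*x^7 + 5*x^6 + 2*x^5 + 5*x^4 + 2*x^3 + 2*x^2 + 1) dx. Term by term:
    ∫_0^4 4*x^8 dx = 1048576/9;  ∫_0^4 4*x^7 dx = 32768;  ∫_0^4 5*x^6 dx = 81920/7;
    ∫_0^4 2*x^5 dx = 4096/3;  ∫_0^4 5*x^4 dx = 1024;  ∫_0^4 2*x^3 dx = 128;
    ∫_0^4 2*x^2 dx = 128/3;  ∫_0^4 1 dx = 4.
  Sum: 1048576/9 + 32768 + 81920/7 + 4096/3 + 1024 + 128 + 128/3 + 4 = 10303228/63.
  ∫_0^4 u'(x)^2 dx = ∫_0^4 (64*x^6 + 48*x^5 + 41*x^4 + 12*x^3 + 4*x^2) dx. Term by term:
    ∫_0^4 64*x^6 dx = 1048576/7;  ∫_0^4 48*x^5 dx = 32768;  ∫_0^4 41*x^4 dx = 41984/5;
    ∫_0^4 12*x^3 dx = 768;  ∫_0^4 4*x^2 dx = 256/3.
  Sum: 1048576/7 + 32768 + 41984/5 + 768 + 256/3 = 20140544/105.
Adding: ||u||_{H^1}^2 = 10303228/63 + 20140544/105 = 111937772/315.


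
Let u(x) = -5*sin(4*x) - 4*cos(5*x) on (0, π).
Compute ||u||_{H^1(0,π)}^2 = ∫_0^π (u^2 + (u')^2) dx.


||u||_{H^1(0,π)}^2 = -8320/9 + 841*π/2

u'(x) = 20*sin(5*x) - 20*cos(4*x).
Expand u² and (u')² and integrate term by term on (0, π), using: for integers n ≥ 1, ∫_0^π sin²(nx) dx = ∫_0^π cos²(nx) dx = π/2; for n ≠ n', ∫_0^π sin(nx)sin(n'x) dx = ∫_0^π cos(nx)cos(n'x) dx = 0; and by product-to-sum, ∫_0^π sin(nx)cos(n'x) dx = ½∫_0^π [sin((n+n')x) + sin((n−n')x)] dx, which is 0 when n+n' is even and 2n/(n²−n'²) when n+n' is odd (it need not vanish on (0, π)).
  u² squared terms: (-5)²·∫sin(4x)² dx = 25·π/2 = 25*π/2;  (-4)²·∫cos(5x)² dx = 16·π/2 = 8*π.
  u² cross terms: 2·(-5)·(-4)·∫sin(4x)·cos(5x) dx = 40·(-8/9) = -320/9.
  So ∫_0^π u² dx = 25*π/2 + 8*π − 320/9 = -320/9 + 41*π/2.
  (u')² squared terms: (-20)²·∫cos(4x)² dx = 400·π/2 = 200*π;  (20)²·∫sin(5x)² dx = 400·π/2 = 200*π.
  (u')² cross terms: 2·(-20)·(20)·∫cos(4x)·sin(5x) dx = -800·(10/9) = -8000/9.
  So ∫_0^π (u')² dx = 200*π + 200*π − 8000/9 = -8000/9 + 400*π.
||u||_{H^1}^2 = (-320/9 + 41*π/2) + (-8000/9 + 400*π) = -8320/9 + 841*π/2.


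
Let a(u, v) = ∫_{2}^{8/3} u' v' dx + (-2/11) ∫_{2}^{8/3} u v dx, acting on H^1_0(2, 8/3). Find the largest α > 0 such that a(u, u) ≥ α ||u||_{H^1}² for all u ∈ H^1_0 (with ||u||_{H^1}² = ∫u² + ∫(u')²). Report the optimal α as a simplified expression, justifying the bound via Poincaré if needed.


α = (-8 + 99*π^2)/(11*(4 + 9*π^2))

Coercivity of a(·,·) on H^1_0(2, 8/3) means a(u, u) ≥ α ||u||_{H^1}² for every u ∈ H^1_0.
The interval has length L = 2/3, and Poincaré/coercivity depend only on L. Here a(u, u) = ∫(u')² + (-2/11)·∫u².
Here c = -2/11 < 0 with |c| < (π/L)² = 9*π^2/4, so coercivity still holds. The condition a(u,u) ≥ α||u||_{H^1}² reads (1−α)∫(u')² ≥ (α−c)∫u². Any admissible α is ≤ 1 (rapidly oscillating u have ∫u²/∫(u')² → 0), and α = 1 would force 0 ≥ (1−c)∫u², impossible since c < 1; so 1−α > 0. By the sharp Poincaré inequality on H^1_0 of an interval of length L, ∫(u')² ≥ (π/L)²∫u² with equality for the first sine mode sin(π(x−x₀)/L) (x₀ the left endpoint), so the inequality holds for all u iff (1−α)(π/L)² ≥ α − c, i.e. α ≤ ((π/L)² + c)/((π/L)² + 1) = (1 + c(L/π)²)/(1 + (L/π)²). (Direct route, valid since c ≤ 0: Poincaré gives c∫u² ≥ c(L/π)²∫(u')², so a(u,u) ≥ (1 + c(L/π)²)∫(u')², while ||u||_{H^1}² ≤ (1 + (L/π)²)∫(u')²; dividing yields the same α.) With (π/L)² = 9*π^2/4 and c = -2/11, the largest admissible constant is α = ((π/L)² + c)/((π/L)² + 1).
Simplifying, α = (-8 + 99*π^2)/(11*(4 + 9*π^2)).


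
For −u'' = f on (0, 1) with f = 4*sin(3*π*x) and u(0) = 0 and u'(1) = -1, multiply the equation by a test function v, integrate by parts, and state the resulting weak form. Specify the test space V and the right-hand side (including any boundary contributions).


V = {v ∈ H^1(0, 1) : v(0) = 0} (test functions vanish at x = 0 where u is specified); weak form: ∫_0^1 u'v' dx = ∫_0^1 (4*sin(3*π*x)) v dx − v(1) for all v ∈ V.

Multiply both sides by a test function v and integrate from 0 to 1:
  ∫_0^1 −u''(x) v(x) dx = ∫_0^1 f(x) v(x) dx.
Integrate the LHS by parts once:
  ∫_0^1 −u'' v dx = −[u'(x) v(x)]_0^1 + ∫_0^1 u'(x) v'(x) dx.
Thus ∫_0^1 u'(x) v'(x) dx = ∫_0^1 f(x) v(x) dx + [u'(x) v(x)]_0^1.
Choose V so that boundary terms are either known or forced to vanish.
Mixed BC: u(0) = 0 (Dirichlet) and u'(1) = -1 (Neumann). Define V = {v ∈ H^1(0, 1) : v(0) = 0}. Then [u' v]_0^1 = u'(1)·v(1) − u'(0)·0 = − v(1).
Weak formulation: find u (satisfying any essential BC) such that ∫_0^1 u'(x) v'(x) dx = ∫_0^1 f v dx − v(1) for all v ∈ V (Dirichlet at 0 absorbed into V; Neumann datum at x = 1 contributes the boundary term).
Substituting f(x) = 4*sin(3*π*x), the right-hand side is ∫_0^1 (4*sin(3*π*x)) v dx − v(1).


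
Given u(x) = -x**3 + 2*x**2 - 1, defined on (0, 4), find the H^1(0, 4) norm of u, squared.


||u||_{H^1}^2 = 118052/105

The H^1 norm (squared) on an interval (0, L) is
  ||u||_{H^1}^2 = ∫_0^L u(x)^2 dx + ∫_0^L u'(x)^2 dx.
Compute u'(x) = -3*x**2 + 4*x.
Then u(x)^2 = x**6 - 4*x**5 + 4*x**4 + 2*x**3 - 4*x**2 + 1 and u'(x)^2 = 9*x**4 - 24*x**3 + 16*x**2.
Integrate each monomial from 0 to 4 using ∫_0^4 c·x^n dx = c·4^(n+1)/(n+1):
  ∫_0^4 u(x)^2 dx = ∫_0^4 (x^6 - 4*x^5 + 4*x^4 + 2*x^3 - 4*x^2 + 1) dx. Term by term:
    ∫_0^4 x^6 dx = 16384/7;  ∫_0^4 -4*x^5 dx = -8192/3;  ∫_0^4 4*x^4 dx = 4096/5;
    ∫_0^4 2*x^3 dx = 128;  ∫_0^4 -4*x^2 dx = -256/3;  ∫_0^4 1 dx = 4.
  Sum: 16384/7 − 8192/3 + 4096/5 + 128 − 256/3 + 4 = 16652/35.
  ∫_0^4 u'(x)^2 dx = ∫_0^4 (9*x^4 - 24*x^3 + 16*x^2) dx. Term by term:
    ∫_0^4 9*x^4 dx = 9216/5;  ∫_0^4 -24*x^3 dx = -1536;  ∫_0^4 16*x^2 dx = 1024/3.
  Sum: 9216/5 − 1536 + 1024/3 = 9728/15.
Adding: ||u||_{H^1}^2 = 16652/35 + 9728/15 = 118052/105.


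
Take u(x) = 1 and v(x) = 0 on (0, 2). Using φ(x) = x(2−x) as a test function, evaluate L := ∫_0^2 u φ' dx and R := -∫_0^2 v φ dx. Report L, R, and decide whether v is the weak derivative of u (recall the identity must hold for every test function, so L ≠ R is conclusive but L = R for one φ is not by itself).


LHS = 0, RHS = 0. Yes, v = u' weakly.

u(x) = 1, classical derivative u'(x) = 0.
φ(x) = x(2−x), so φ'(x) = 2 - 2*x.
Note φ(0) = φ(2) = 0, so the boundary term u·φ vanishes.
LHS = ∫_0^2 u(x) φ'(x) dx = ∫_0^2 (2 - 2*x) dx. Term by term:
  ∫_0^2 -2*x dx = -4;  ∫_0^2 2 dx = 4.
Sum: -4 + 4 = 0.
So LHS = 0.
∫_0^2 v(x) φ(x) dx = ∫_0^2 (0) dx. Term by term:
  ∫_0^2 0 dx = 0.
So RHS = -∫_0^2 v(x) φ(x) dx = 0.
LHS = RHS, so the identity holds for this test φ.
Moreover u is smooth here and v(x) = u'(x) = 0 pointwise, so the identity holds for every test function. Hence v is the weak derivative of u.


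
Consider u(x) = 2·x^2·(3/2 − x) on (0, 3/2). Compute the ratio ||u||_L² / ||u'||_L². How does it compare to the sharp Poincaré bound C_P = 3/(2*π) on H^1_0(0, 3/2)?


||u||_L² / ||u'||_L² = 3*sqrt(14)/28 < C_P = 3/(2*π).

u(x) = 2·x^2·(3/2 − x), so u'(x) = 6*x*(1 - x).
u(x) = 2·x^2·(3/2 − x) vanishes at x = 0 and x = 3/2, so u ∈ H^1_0(0, 3/2). Differentiate via the product rule and integrate the resulting polynomials term by term.
  ∫_0^3/2 u² dx = ∫_0^3/2 (4*x^6 - 12*x^5 + 9*x^4) dx. Term by term:
    ∫_0^3/2 4*x^6 dx = 2187/224;  ∫_0^3/2 -12*x^5 dx = -729/32;  ∫_0^3/2 9*x^4 dx = 2187/160.
  Sum: 2187/224 − 729/32 + 2187/160 = 729/1120.
  ∫_0^3/2 (u')² dx = ∫_0^3/2 (36*x^4 - 72*x^3 + 36*x^2) dx. Term by term:
    ∫_0^3/2 36*x^4 dx = 2187/40;  ∫_0^3/2 -72*x^3 dx = -729/8;  ∫_0^3/2 36*x^2 dx = 81/2.
  Sum: 2187/40 − 729/8 + 81/2 = 81/20.
∫_0^3/2 u² dx = 729/1120, so ||u||_L² = 27*sqrt(70)/280.
∫_0^3/2 (u')² dx = 81/20, so ||u'||_L² = 9*sqrt(5)/10.
Ratio ||u||_L² / ||u'||_L² = 3*sqrt(14)/28.
Sharp Poincaré constant on H^1_0(0, 3/2) is C_P = L/π = 3/(2*π), achieved by sin(2*π/3·x).
A polynomial bump cannot attain the sharp Poincaré constant (only the first sine eigenfunction does), so the ratio is strictly less than C_P, consistent with ||u||_L² ≤ C_P ||u'||_L².


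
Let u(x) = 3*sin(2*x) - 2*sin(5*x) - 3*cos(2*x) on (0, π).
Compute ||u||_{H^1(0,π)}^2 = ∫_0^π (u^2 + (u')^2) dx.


||u||_{H^1(0,π)}^2 = 200/7 + 97*π

u'(x) = 6*sin(2*x) + 6*cos(2*x) - 10*cos(5*x).
Expand u² and (u')² and integrate term by term on (0, π), using: for integers n ≥ 1, ∫_0^π sin²(nx) dx = ∫_0^π cos²(nx) dx = π/2; for n ≠ n', ∫_0^π sin(nx)sin(n'x) dx = ∫_0^π cos(nx)cos(n'x) dx = 0; and by product-to-sum, ∫_0^π sin(nx)cos(n'x) dx = ½∫_0^π [sin((n+n')x) + sin((n−n')x)] dx, which is 0 when n+n' is even and 2n/(n²−n'²) when n+n' is odd (it need not vanish on (0, π)).
  u² squared terms: (-3)²·∫cos(2x)² dx = 9·π/2 = 9*π/2;  (-2)²·∫sin(5x)² dx = 4·π/2 = 2*π;  (3)²·∫sin(2x)² dx = 9·π/2 = 9*π/2.
  u² cross terms: 2·(-3)·(-2)·∫cos(2x)·sin(5x) dx = 12·(10/21) = 40/7;  2·(-3)·(3)·∫cos(2x)·sin(2x) dx = -18·(0) = 0;  2·(-2)·(3)·∫sin(5x)·sin(2x) dx = -12·(0) = 0.
  So ∫_0^π u² dx = 9*π/2 + 2*π + 9*π/2 + 40/7 + 0 + 0 = 40/7 + 11*π.
  (u')² squared terms: (-10)²·∫cos(5x)² dx = 100·π/2 = 50*π;  (6)²·∫cos(2x)² dx = 36·π/2 = 18*π;  (6)²·∫sin(2x)² dx = 36·π/2 = 18*π.
  (u')² cross terms: 2·(-10)·(6)·∫cos(5x)·cos(2x) dx = -120·(0) = 0;  2·(-10)·(6)·∫cos(5x)·sin(2x) dx = -120·(-4/21) = 160/7;  2·(6)·(6)·∫cos(2x)·sin(2x) dx = 72·(0) = 0.
  So ∫_0^π (u')² dx = 50*π + 18*π + 18*π + 0 + 160/7 + 0 = 160/7 + 86*π.
||u||_{H^1}^2 = (40/7 + 11*π) + (160/7 + 86*π) = 200/7 + 97*π.


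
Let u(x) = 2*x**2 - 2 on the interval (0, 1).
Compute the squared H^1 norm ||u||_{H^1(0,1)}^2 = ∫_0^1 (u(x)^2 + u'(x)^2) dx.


||u||_{H^1}^2 = 112/15

The H^1 norm (squared) on an interval (0, L) is
  ||u||_{H^1}^2 = ∫_0^L u(x)^2 dx + ∫_0^L u'(x)^2 dx.
Compute u'(x) = 4*x.
Then u(x)^2 = 4*x**4 - 8*x**2 + 4 and u'(x)^2 = 16*x**2.
Integrate each monomial from 0 to 1 using ∫_0^1 c·x^n dx = c·1^(n+1)/(n+1):
  ∫_0^1 u(x)^2 dx = ∫_0^1 (4*x^4 - 8*x^2 + 4) dx. Term by term:
    ∫_0^1 4*x^4 dx = 4/5;  ∫_0^1 -8*x^2 dx = -8/3;  ∫_0^1 4 dx = 4.
  Sum: 4/5 − 8/3 + 4 = 32/15.
  ∫_0^1 u'(x)^2 dx = ∫_0^1 (16*x^2) dx. Term by term:
    ∫_0^1 16*x^2 dx = 16/3.
Adding: ||u||_{H^1}^2 = 32/15 + 16/3 = 112/15.


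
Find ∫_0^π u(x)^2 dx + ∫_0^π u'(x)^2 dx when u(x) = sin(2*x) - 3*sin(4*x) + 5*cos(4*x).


||u||_{H^1(0,π)}^2 = 583*π/2

u'(x) = -20*sin(4*x) + 2*cos(2*x) - 12*cos(4*x).
Expand u² and (u')² and integrate term by term on (0, π), using: for integers n ≥ 1, ∫_0^π sin²(nx) dx = ∫_0^π cos²(nx) dx = π/2; for n ≠ n', ∫_0^π sin(nx)sin(n'x) dx = ∫_0^π cos(nx)cos(n'x) dx = 0; and by product-to-sum, ∫_0^π sin(nx)cos(n'x) dx = ½∫_0^π [sin((n+n')x) + sin((n−n')x)] dx, which is 0 when n+n' is even and 2n/(n²−n'²) when n+n' is odd (it need not vanish on (0, π)).
  u² squared terms: (-3)²·∫sin(4x)² dx = 9·π/2 = 9*π/2;  (5)²·∫cos(4x)² dx = 25·π/2 = 25*π/2;  (1)²·∫sin(2x)² dx = 1·π/2 = π/2.
  u² cross terms: 2·(-3)·(5)·∫sin(4x)·cos(4x) dx = -30·(0) = 0;  2·(-3)·(1)·∫sin(4x)·sin(2x) dx = -6·(0) = 0;  2·(5)·(1)·∫cos(4x)·sin(2x) dx = 10·(0) = 0.
  So ∫_0^π u² dx = 9*π/2 + 25*π/2 + π/2 + 0 + 0 + 0 = 35*π/2.
  (u')² squared terms: (-20)²·∫sin(4x)² dx = 400·π/2 = 200*π;  (-12)²·∫cos(4x)² dx = 144·π/2 = 72*π;  (2)²·∫cos(2x)² dx = 4·π/2 = 2*π.
  (u')² cross terms: 2·(-20)·(-12)·∫sin(4x)·cos(4x) dx = 480·(0) = 0;  2·(-20)·(2)·∫sin(4x)·cos(2x) dx = -80·(0) = 0;  2·(-12)·(2)·∫cos(4x)·cos(2x) dx = -48·(0) = 0.
  So ∫_0^π (u')² dx = 200*π + 72*π + 2*π + 0 + 0 + 0 = 274*π.
||u||_{H^1}^2 = (35*π/2) + (274*π) = 583*π/2.


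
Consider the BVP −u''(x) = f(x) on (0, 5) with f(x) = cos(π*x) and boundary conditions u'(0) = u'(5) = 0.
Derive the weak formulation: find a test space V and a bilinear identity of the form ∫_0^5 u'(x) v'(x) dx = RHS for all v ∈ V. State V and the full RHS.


V = H^1(0, 5) (no boundary constraint on v; u is determined up to an additive constant); weak form: ∫_0^5 u'v' dx = ∫_0^5 (cos(π*x)) v dx for all v ∈ V.

Multiply both sides by a test function v and integrate from 0 to 5:
  ∫_0^5 −u''(x) v(x) dx = ∫_0^5 f(x) v(x) dx.
Integrate the LHS by parts once:
  ∫_0^5 −u'' v dx = −[u'(x) v(x)]_0^5 + ∫_0^5 u'(x) v'(x) dx.
Thus ∫_0^5 u'(x) v'(x) dx = ∫_0^5 f(x) v(x) dx + [u'(x) v(x)]_0^5.
Choose V so that boundary terms are either known or forced to vanish.
u has homogeneous Neumann: u'(0) = u'(5) = 0. So [u' v]_0^5 = 0·v(5) − 0·v(0) = 0 for any v; take V = H^1(0, 5).
Weak formulation: find u (satisfying any essential BC) such that ∫_0^5 u'(x) v'(x) dx = ∫_0^5 f v dx for all v ∈ V (homogeneous Neumann, so boundary terms vanish).
Substituting f(x) = cos(π*x), the right-hand side is ∫_0^5 (cos(π*x)) v dx.
Compatibility check (pure Neumann): taking v ≡ 1 ∈ V gives 0 = ∫_0^5 f dx + (0) − (0), i.e. ∫_0^5 f dx must equal u'(0) − u'(5) = 0. Indeed ∫_0^5 (cos(π*x)) dx = 0, so the data are compatible. The solution is then unique only up to an additive constant (fix it e.g. by requiring ∫_0^5 u dx = 0).


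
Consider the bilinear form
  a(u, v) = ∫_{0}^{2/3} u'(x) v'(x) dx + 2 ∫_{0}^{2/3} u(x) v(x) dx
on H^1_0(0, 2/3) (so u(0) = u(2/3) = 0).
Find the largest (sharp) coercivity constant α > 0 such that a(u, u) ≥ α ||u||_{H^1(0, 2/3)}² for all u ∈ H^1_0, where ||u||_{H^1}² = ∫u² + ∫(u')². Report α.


α = 1

Coercivity of a(·,·) on H^1_0(0, 2/3) means a(u, u) ≥ α ||u||_{H^1}² for every u ∈ H^1_0.
The interval has length L = 2/3, and Poincaré/coercivity depend only on L. Here a(u, u) = ∫(u')² + (2)·∫u².
Here c = 2 ≥ 1, so a(u,u) = ∫(u')² + c∫u² ≥ ∫(u')² + ∫u² = ||u||_{H^1}², i.e. α = 1 works. No larger α is possible: a(u,u) ≥ α||u||_{H^1}² means (1−α)∫(u')² ≥ (α−c)∫u², and for the modes u_n = sin(nπ(x−x₀)/L) (x₀ the left endpoint) one has ∫u_n²/∫(u_n')² = (L/(nπ))² → 0, so a(u_n,u_n)/||u_n||_{H^1}² → 1. Hence the optimal constant is α = 1.
Therefore α = 1.


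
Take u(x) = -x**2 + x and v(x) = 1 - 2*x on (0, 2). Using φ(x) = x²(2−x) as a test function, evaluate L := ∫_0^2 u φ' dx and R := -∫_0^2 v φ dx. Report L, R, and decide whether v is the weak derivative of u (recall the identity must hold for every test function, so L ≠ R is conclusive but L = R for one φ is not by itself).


LHS = 28/15, RHS = 28/15. Yes, v = u' weakly.

u(x) = -x**2 + x, classical derivative u'(x) = 1 - 2*x.
φ(x) = x²(2−x), so φ'(x) = x*(4 - 3*x).
Note φ(0) = φ(2) = 0, so the boundary term u·φ vanishes.
LHS = ∫_0^2 u(x) φ'(x) dx = ∫_0^2 (3*x^4 - 7*x^3 + 4*x^2) dx. Term by term:
  ∫_0^2 3*x^4 dx = 96/5;  ∫_0^2 -7*x^3 dx = -28;  ∫_0^2 4*x^2 dx = 32/3.
Sum: 96/5 − 28 + 32/3 = 28/15.
So LHS = 28/15.
∫_0^2 v(x) φ(x) dx = ∫_0^2 (2*x^4 - 5*x^3 + 2*x^2) dx. Term by term:
  ∫_0^2 2*x^4 dx = 64/5;  ∫_0^2 -5*x^3 dx = -20;  ∫_0^2 2*x^2 dx = 16/3.
Sum: 64/5 − 20 + 16/3 = -28/15.
So RHS = -∫_0^2 v(x) φ(x) dx = 28/15.
LHS = RHS, so the identity holds for this test φ.
Moreover u is smooth here and v(x) = u'(x) = 1 - 2*x pointwise, so the identity holds for every test function. Hence v is the weak derivative of u.


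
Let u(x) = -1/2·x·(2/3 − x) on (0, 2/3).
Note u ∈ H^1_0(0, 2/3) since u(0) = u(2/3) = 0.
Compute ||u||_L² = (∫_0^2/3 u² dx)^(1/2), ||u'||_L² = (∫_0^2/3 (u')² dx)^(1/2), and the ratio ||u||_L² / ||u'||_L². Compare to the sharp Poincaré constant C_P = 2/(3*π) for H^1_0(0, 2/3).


||u||_L² / ||u'||_L² = sqrt(10)/15 < C_P = 2/(3*π).

u(x) = -1/2·x·(2/3 − x), so u'(x) = x - 1/3.
u(x) = -1/2·x·(2/3 − x) vanishes at x = 0 and x = 2/3, so u ∈ H^1_0(0, 2/3). Differentiate via the product rule and integrate the resulting polynomials term by term.
  ∫_0^2/3 u² dx = ∫_0^2/3 (x^4/4 - x^3/3 + x^2/9) dx. Term by term:
    ∫_0^2/3 x^4/4 dx = 8/1215;  ∫_0^2/3 -x^3/3 dx = -4/243;  ∫_0^2/3 x^2/9 dx = 8/729.
  Sum: 8/1215 − 4/243 + 8/729 = 4/3645.
  ∫_0^2/3 (u')² dx = ∫_0^2/3 (x^2 - 2*x/3 + 1/9) dx. Term by term:
    ∫_0^2/3 x^2 dx = 8/81;  ∫_0^2/3 -2*x/3 dx = -4/27;  ∫_0^2/3 1/9 dx = 2/27.
  Sum: 8/81 − 4/27 + 2/27 = 2/81.
∫_0^2/3 u² dx = 4/3645, so ||u||_L² = 2*sqrt(5)/135.
∫_0^2/3 (u')² dx = 2/81, so ||u'||_L² = sqrt(2)/9.
Ratio ||u||_L² / ||u'||_L² = sqrt(10)/15.
Sharp Poincaré constant on H^1_0(0, 2/3) is C_P = L/π = 2/(3*π), achieved by sin(3*π/2·x).
A polynomial bump cannot attain the sharp Poincaré constant (only the first sine eigenfunction does), so the ratio is strictly less than C_P, consistent with ||u||_L² ≤ C_P ||u'||_L².


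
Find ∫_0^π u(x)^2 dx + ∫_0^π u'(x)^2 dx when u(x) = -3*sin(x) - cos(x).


||u||_{H^1(0,π)}^2 = 10*π

u'(x) = sin(x) - 3*cos(x).
Expand u² and (u')² and integrate term by term on (0, π), using: for integers n ≥ 1, ∫_0^π sin²(nx) dx = ∫_0^π cos²(nx) dx = π/2; for n ≠ n', ∫_0^π sin(nx)sin(n'x) dx = ∫_0^π cos(nx)cos(n'x) dx = 0; and by product-to-sum, ∫_0^π sin(nx)cos(n'x) dx = ½∫_0^π [sin((n+n')x) + sin((n−n')x)] dx, which is 0 when n+n' is even and 2n/(n²−n'²) when n+n' is odd (it need not vanish on (0, π)).
  u² squared terms: (-1)²·∫cos(x)² dx = 1·π/2 = π/2;  (-3)²·∫sin(x)² dx = 9·π/2 = 9*π/2.
  u² cross terms: 2·(-1)·(-3)·∫cos(x)·sin(x) dx = 6·(0) = 0.
  So ∫_0^π u² dx = π/2 + 9*π/2 + 0 = 5*π.
  (u')² squared terms: (-3)²·∫cos(x)² dx = 9·π/2 = 9*π/2;  (1)²·∫sin(x)² dx = 1·π/2 = π/2.
  (u')² cross terms: 2·(-3)·(1)·∫cos(x)·sin(x) dx = -6·(0) = 0.
  So ∫_0^π (u')² dx = 9*π/2 + π/2 + 0 = 5*π.
||u||_{H^1}^2 = (5*π) + (5*π) = 10*π.


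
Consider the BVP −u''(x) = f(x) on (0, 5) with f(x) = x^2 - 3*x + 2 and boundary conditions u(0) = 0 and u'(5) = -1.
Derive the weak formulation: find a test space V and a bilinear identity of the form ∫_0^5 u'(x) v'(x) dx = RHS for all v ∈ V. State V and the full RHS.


V = {v ∈ H^1(0, 5) : v(0) = 0} (test functions vanish at x = 0 where u is specified); weak form: ∫_0^5 u'v' dx = ∫_0^5 (x^2 - 3*x + 2) v dx − v(5) for all v ∈ V.

Multiply both sides by a test function v and integrate from 0 to 5:
  ∫_0^5 −u''(x) v(x) dx = ∫_0^5 f(x) v(x) dx.
Integrate the LHS by parts once:
  ∫_0^5 −u'' v dx = −[u'(x) v(x)]_0^5 + ∫_0^5 u'(x) v'(x) dx.
Thus ∫_0^5 u'(x) v'(x) dx = ∫_0^5 f(x) v(x) dx + [u'(x) v(x)]_0^5.
Choose V so that boundary terms are either known or forced to vanish.
Mixed BC: u(0) = 0 (Dirichlet) and u'(5) = -1 (Neumann). Define V = {v ∈ H^1(0, 5) : v(0) = 0}. Then [u' v]_0^5 = u'(5)·v(5) − u'(0)·0 = − v(5).
Weak formulation: find u (satisfying any essential BC) such that ∫_0^5 u'(x) v'(x) dx = ∫_0^5 f v dx − v(5) for all v ∈ V (Dirichlet at 0 absorbed into V; Neumann datum at x = 5 contributes the boundary term).
Substituting f(x) = x^2 - 3*x + 2, the right-hand side is ∫_0^5 (x^2 - 3*x + 2) v dx − v(5).


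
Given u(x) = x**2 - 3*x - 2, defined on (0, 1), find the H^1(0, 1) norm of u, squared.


||u||_{H^1}^2 = 147/10

The H^1 norm (squared) on an interval (0, L) is
  ||u||_{H^1}^2 = ∫_0^L u(x)^2 dx + ∫_0^L u'(x)^2 dx.
Compute u'(x) = 2*x - 3.
Then u(x)^2 = x**4 - 6*x**3 + 5*x**2 + 12*x + 4 and u'(x)^2 = 4*x**2 - 12*x + 9.
Integrate each monomial from 0 to 1 using ∫_0^1 c·x^n dx = c·1^(n+1)/(n+1):
  ∫_0^1 u(x)^2 dx = ∫_0^1 (x^4 - 6*x^3 + 5*x^2 + 12*x + 4) dx. Term by term:
    ∫_0^1 x^4 dx = 1/5;  ∫_0^1 -6*x^3 dx = -3/2;  ∫_0^1 5*x^2 dx = 5/3;
    ∫_0^1 12*x dx = 6;  ∫_0^1 4 dx = 4.
  Sum: 1/5 − 3/2 + 5/3 + 6 + 4 = 311/30.
  ∫_0^1 u'(x)^2 dx = ∫_0^1 (4*x^2 - 12*x + 9) dx. Term by term:
    ∫_0^1 4*x^2 dx = 4/3;  ∫_0^1 -12*x dx = -6;  ∫_0^1 9 dx = 9.
  Sum: 4/3 − 6 + 9 = 13/3.
Adding: ||u||_{H^1}^2 = 311/30 + 13/3 = 147/10.


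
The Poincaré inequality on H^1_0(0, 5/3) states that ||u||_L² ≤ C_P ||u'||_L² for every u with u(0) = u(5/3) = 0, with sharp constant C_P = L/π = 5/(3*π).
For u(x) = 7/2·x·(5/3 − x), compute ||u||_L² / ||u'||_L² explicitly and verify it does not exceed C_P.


||u||_L² / ||u'||_L² = sqrt(10)/6 < C_P = 5/(3*π).

u(x) = 7/2·x·(5/3 − x), so u'(x) = 35/6 - 7*x.
u(x) = 7/2·x·(5/3 − x) vanishes at x = 0 and x = 5/3, so u ∈ H^1_0(0, 5/3). Differentiate via the product rule and integrate the resulting polynomials term by term.
  ∫_0^5/3 u² dx = ∫_0^5/3 (49*x^4/4 - 245*x^3/6 + 1225*x^2/36) dx. Term by term:
    ∫_0^5/3 49*x^4/4 dx = 30625/972;  ∫_0^5/3 -245*x^3/6 dx = -153125/1944;  ∫_0^5/3 1225*x^2/36 dx = 153125/2916.
  Sum: 30625/972 − 153125/1944 + 153125/2916 = 30625/5832.
  ∫_0^5/3 (u')² dx = ∫_0^5/3 (49*x^2 - 245*x/3 + 1225/36) dx. Term by term:
    ∫_0^5/3 49*x^2 dx = 6125/81;  ∫_0^5/3 -245*x/3 dx = -6125/54;  ∫_0^5/3 1225/36 dx = 6125/108.
  Sum: 6125/81 − 6125/54 + 6125/108 = 6125/324.
∫_0^5/3 u² dx = 30625/5832, so ||u||_L² = 175*sqrt(2)/108.
∫_0^5/3 (u')² dx = 6125/324, so ||u'||_L² = 35*sqrt(5)/18.
Ratio ||u||_L² / ||u'||_L² = sqrt(10)/6.
Sharp Poincaré constant on H^1_0(0, 5/3) is C_P = L/π = 5/(3*π), achieved by sin(3*π/5·x).
A polynomial bump cannot attain the sharp Poincaré constant (only the first sine eigenfunction does), so the ratio is strictly less than C_P, consistent with ||u||_L² ≤ C_P ||u'||_L².


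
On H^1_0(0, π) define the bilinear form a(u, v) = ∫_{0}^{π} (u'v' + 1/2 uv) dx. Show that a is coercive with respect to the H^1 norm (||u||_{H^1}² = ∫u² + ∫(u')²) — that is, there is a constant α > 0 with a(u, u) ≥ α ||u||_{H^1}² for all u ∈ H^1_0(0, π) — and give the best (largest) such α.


α = 3/4

Coercivity of a(·,·) on H^1_0(0, π) means a(u, u) ≥ α ||u||_{H^1}² for every u ∈ H^1_0.
The interval has length L = π, and Poincaré/coercivity depend only on L. Here a(u, u) = ∫(u')² + (1/2)·∫u².
Here 0 < c = 1/2 < 1. The condition a(u,u) ≥ α||u||_{H^1}² reads (1−α)∫(u')² ≥ (α−c)∫u². Any admissible α is ≤ 1 (rapidly oscillating u have ∫u²/∫(u')² → 0), and α = 1 would force 0 ≥ (1−c)∫u², impossible since c < 1; so 1−α > 0. By the sharp Poincaré inequality on H^1_0 of an interval of length L, ∫(u')² ≥ (π/L)²∫u² with equality for the first sine mode sin(π(x−x₀)/L) (x₀ the left endpoint), so the inequality holds for all u iff (1−α)(π/L)² ≥ α − c, i.e. α ≤ ((π/L)² + c)/((π/L)² + 1) = (1 + c(L/π)²)/(1 + (L/π)²). With (π/L)² = 1 and c = 1/2, the largest admissible constant is α = ((π/L)² + c)/((π/L)² + 1).
Simplifying, α = 3/4.


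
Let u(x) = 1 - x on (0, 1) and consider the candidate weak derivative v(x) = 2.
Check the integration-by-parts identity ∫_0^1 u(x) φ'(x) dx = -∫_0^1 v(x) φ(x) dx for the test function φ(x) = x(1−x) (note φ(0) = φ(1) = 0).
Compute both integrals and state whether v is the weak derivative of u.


LHS = 1/6, RHS = -1/3. No, v is not the weak derivative of u.

u(x) = 1 - x, classical derivative u'(x) = -1.
φ(x) = x(1−x), so φ'(x) = 1 - 2*x.
Note φ(0) = φ(1) = 0, so the boundary term u·φ vanishes.
LHS = ∫_0^1 u(x) φ'(x) dx = ∫_0^1 (2*x^2 - 3*x + 1) dx. Term by term:
  ∫_0^1 2*x^2 dx = 2/3;  ∫_0^1 -3*x dx = -3/2;  ∫_0^1 1 dx = 1.
Sum: 2/3 − 3/2 + 1 = 1/6.
So LHS = 1/6.
∫_0^1 v(x) φ(x) dx = ∫_0^1 (-2*x^2 + 2*x) dx. Term by term:
  ∫_0^1 -2*x^2 dx = -2/3;  ∫_0^1 2*x dx = 1.
Sum: -2/3 + 1 = 1/3.
So RHS = -∫_0^1 v(x) φ(x) dx = -1/3.
LHS − RHS = 1/2 ≠ 0, so the identity fails.
(For a valid weak derivative the identity must hold for EVERY test function, in particular this one. The failure shows v is NOT the weak derivative of u.)
Correct weak derivative would be u'(x) = -1.
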